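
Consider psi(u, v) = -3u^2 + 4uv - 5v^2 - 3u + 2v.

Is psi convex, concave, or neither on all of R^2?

psi is quadratic, so its Hessian is the constant matrix H = [[-6, 4], [4, -10]].
det(H) = 44, tr(H) = -16.
det(H) > 0 and tr(H) < 0, so H is negative definite everywhere: concave.

concave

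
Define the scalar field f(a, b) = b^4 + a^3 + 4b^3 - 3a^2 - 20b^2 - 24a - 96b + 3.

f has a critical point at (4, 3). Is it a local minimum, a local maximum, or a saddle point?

The mixed partial ∂²f/∂a∂b is 0, so the Hessian at any point is diag(f_aa, f_bb) = diag(6(a - 1), 4(3b^2 + 6b - 10)).
At (4, 3): H = diag(18, 140).
Both eigenvalues are positive, so H is positive definite: a local minimum.

local minimum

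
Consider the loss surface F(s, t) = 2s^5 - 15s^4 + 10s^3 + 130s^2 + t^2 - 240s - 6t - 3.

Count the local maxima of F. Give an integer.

F separates as a function of s plus a function of t, so ∇F=0 decouples.
∂F/∂s = 10(s - 4)(s - 3)(s - 1)(s + 2) = 0 at s ∈ {-2, 1, 3, 4}; ∂F/∂t = 2(t - 3) = 0 at t ∈ {3}.
The Hessian is diagonal: diag(F_ss, F_tt). Second derivatives: F_ss(-2)=-900, F_ss(1)=180, F_ss(3)=-100, F_ss(4)=180; F_tt(3)=2.
Local maxima occur where both diagonal entries negative: none. Count: 0.

0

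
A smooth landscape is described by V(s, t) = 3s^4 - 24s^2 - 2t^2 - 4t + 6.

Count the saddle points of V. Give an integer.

V separates as a function of s plus a function of t, so ∇V=0 decouples.
∂V/∂s = 12s(s - 2)(s + 2) = 0 at s ∈ {-2, 0, 2}; ∂V/∂t = -4(t + 1) = 0 at t ∈ {-1}.
The Hessian is diagonal: diag(V_ss, V_tt). Second derivatives: V_ss(-2)=96, V_ss(0)=-48, V_ss(2)=96; V_tt(-1)=-4.
Saddle points occur where the two diagonal entries have opposite signs: (-2, -1), (2, -1). Count: 2.

2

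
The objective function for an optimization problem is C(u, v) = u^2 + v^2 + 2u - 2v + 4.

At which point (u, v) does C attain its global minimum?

(-1, 1)

C(u,v) separates as P(u) + Q(v) + 4, so its minimum is min P + min Q + 4.
P'(u) = 2u + 2 vanishes at u ∈ {-1}; Q'(v) = 2v - 2 vanishes at v ∈ {1}.
Local minima of P (where P''>0): P(-1)=-1. Local minima of Q: Q(1)=-1.
So the global minimum of C is P(-1) + Q(1) + 4 = -1 − 1 + 4 = 2, attained at (-1, 1).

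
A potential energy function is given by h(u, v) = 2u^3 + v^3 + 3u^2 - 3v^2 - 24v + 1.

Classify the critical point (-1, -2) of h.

The mixed partial ∂²h/∂u∂v is 0, so the Hessian at any point is diag(h_uu, h_vv) = diag(6(2u + 1), 6(v - 1)).
At (-1, -2): H = diag(-6, -18).
Both eigenvalues are negative, so H is negative definite: a local maximum.

local maximum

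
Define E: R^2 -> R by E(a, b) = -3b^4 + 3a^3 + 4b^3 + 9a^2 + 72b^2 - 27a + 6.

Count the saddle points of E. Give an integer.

E separates as a function of a plus a function of b, so ∇E=0 decouples.
∂E/∂a = 9(a - 1)(a + 3) = 0 at a ∈ {-3, 1}; ∂E/∂b = -12b(b - 4)(b + 3) = 0 at b ∈ {-3, 0, 4}.
The Hessian is diagonal: diag(E_aa, E_bb). Second derivatives: E_aa(-3)=-36, E_aa(1)=36; E_bb(-3)=-252, E_bb(0)=144, E_bb(4)=-336.
Saddle points occur where the two diagonal entries have opposite signs: (-3, 0), (1, -3), (1, 4). Count: 3.

3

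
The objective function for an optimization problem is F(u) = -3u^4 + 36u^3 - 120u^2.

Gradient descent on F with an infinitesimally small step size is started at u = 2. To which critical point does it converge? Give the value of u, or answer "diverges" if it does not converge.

4

F'(u) = -12u(u - 5)(u - 4), so F'(2) = -144.
Gradient descent moves in the -F' direction, i.e. u is increasing.
The nearest critical point in that direction is u = 4, where F'' = 48 > 0 (a local minimum). The iterate converges there.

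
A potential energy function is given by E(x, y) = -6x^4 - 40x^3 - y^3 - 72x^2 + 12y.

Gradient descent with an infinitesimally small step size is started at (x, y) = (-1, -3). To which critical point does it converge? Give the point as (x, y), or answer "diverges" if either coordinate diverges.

E is separable, so gradient descent decouples: x follows -∂E/∂x, y follows -∂E/∂y.
∂E/∂x = -24x(x + 2)(x + 3); at x=-1 this is 48, so x decreases.
∂E/∂y = -3(y - 2)(y + 2); at y=-3 this is -15, so y increases.
x converges to its nearest critical value -2 (a local min of the x-part); y converges to -2. The iterate converges to (-2, -2).

(-2, -2)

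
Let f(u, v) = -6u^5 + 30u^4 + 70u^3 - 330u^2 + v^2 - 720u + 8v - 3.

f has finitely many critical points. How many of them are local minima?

2

f separates as a function of u plus a function of v, so ∇f=0 decouples.
∂f/∂u = -30(u - 4)(u - 3)(u + 1)(u + 2) = 0 at u ∈ {-2, -1, 3, 4}; ∂f/∂v = 2(v + 4) = 0 at v ∈ {-4}.
The Hessian is diagonal: diag(f_uu, f_vv). Second derivatives: f_uu(-2)=900, f_uu(-1)=-600, f_uu(3)=600, f_uu(4)=-900; f_vv(-4)=2.
Local minima occur where both diagonal entries positive: (-2, -4), (3, -4). Count: 2.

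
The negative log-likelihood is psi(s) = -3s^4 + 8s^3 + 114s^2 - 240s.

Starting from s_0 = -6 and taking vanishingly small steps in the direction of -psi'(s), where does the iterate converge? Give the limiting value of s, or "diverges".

diverges

psi'(s) = -12(s - 5)(s - 1)(s + 4), so psi'(-6) = 1848.
Gradient descent moves in the -psi' direction, i.e. s is decreasing.
There is no critical point below s=-6, and psi' keeps the same sign, so the iterate runs off to −∞.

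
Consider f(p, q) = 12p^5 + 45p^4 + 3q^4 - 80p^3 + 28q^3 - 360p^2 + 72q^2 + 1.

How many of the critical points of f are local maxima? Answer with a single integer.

2

f separates as a function of p plus a function of q, so ∇f=0 decouples.
∂f/∂p = 60p(p - 2)(p + 2)(p + 3) = 0 at p ∈ {-3, -2, 0, 2}; ∂f/∂q = 12q(q + 3)(q + 4) = 0 at q ∈ {-4, -3, 0}.
The Hessian is diagonal: diag(f_pp, f_qq). Second derivatives: f_pp(-3)=-900, f_pp(-2)=480, f_pp(0)=-720, f_pp(2)=2400; f_qq(-4)=48, f_qq(-3)=-36, f_qq(0)=144.
Local maxima occur where both diagonal entries negative: (-3, -3), (0, -3). Count: 2.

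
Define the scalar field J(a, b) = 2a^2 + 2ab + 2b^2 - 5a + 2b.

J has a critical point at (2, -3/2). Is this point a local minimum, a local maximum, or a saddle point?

The Hessian of J is constant: H = [[4, 2], [2, 4]].
det(H) = 4·4 − 2² = 12.
det(H) > 0 and tr(H) = 8 > 0, so H is positive definite and the point is a local minimum.

local minimum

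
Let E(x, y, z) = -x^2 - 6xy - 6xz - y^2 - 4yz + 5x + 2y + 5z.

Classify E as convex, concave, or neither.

neither

E is quadratic, so its Hessian is the constant matrix H = [[-2, -6, -6], [-6, -2, -4], [-6, -4, 0]].
Leading principal minors: -2, -32, -184.
Neither pattern holds ⇒ H is indefinite ⇒ neither convex nor concave.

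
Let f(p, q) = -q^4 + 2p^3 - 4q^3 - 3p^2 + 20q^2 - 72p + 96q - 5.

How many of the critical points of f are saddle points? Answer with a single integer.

3

f separates as a function of p plus a function of q, so ∇f=0 decouples.
∂f/∂p = 6(p - 4)(p + 3) = 0 at p ∈ {-3, 4}; ∂f/∂q = -4(q - 3)(q + 2)(q + 4) = 0 at q ∈ {-4, -2, 3}.
The Hessian is diagonal: diag(f_pp, f_qq). Second derivatives: f_pp(-3)=-42, f_pp(4)=42; f_qq(-4)=-56, f_qq(-2)=40, f_qq(3)=-140.
Saddle points occur where the two diagonal entries have opposite signs: (-3, -2), (4, -4), (4, 3). Count: 3.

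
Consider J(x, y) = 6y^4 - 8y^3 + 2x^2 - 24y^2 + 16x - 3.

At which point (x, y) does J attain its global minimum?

J(x,y) separates as P(x) + Q(y) − 3, so its minimum is min P + min Q − 3.
P'(x) = 4x + 16 vanishes at x ∈ {-4}; Q'(y) = 24y(y - 2)(y + 1) vanishes at y ∈ {-1, 0, 2}.
Local minima of P (where P''>0): P(-4)=-32. Local minima of Q: Q(-1)=-10, Q(2)=-64.
So the global minimum of J is P(-4) + Q(2) − 3 = -32 − 64 − 3 = -99, attained at (-4, 2).

(-4, 2)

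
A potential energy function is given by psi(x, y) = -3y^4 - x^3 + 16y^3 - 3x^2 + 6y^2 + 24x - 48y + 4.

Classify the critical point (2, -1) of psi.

The mixed partial ∂²psi/∂x∂y is 0, so the Hessian at any point is diag(psi_xx, psi_yy) = diag(-6(x + 1), 12(-3y^2 + 8y + 1)).
At (2, -1): H = diag(-18, -120).
Both eigenvalues are negative, so H is negative definite: a local maximum.

local maximum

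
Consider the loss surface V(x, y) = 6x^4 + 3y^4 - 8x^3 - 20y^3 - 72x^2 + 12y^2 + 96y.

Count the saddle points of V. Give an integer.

4

V separates as a function of x plus a function of y, so ∇V=0 decouples.
∂V/∂x = 24x(x - 3)(x + 2) = 0 at x ∈ {-2, 0, 3}; ∂V/∂y = 12(y - 4)(y - 2)(y + 1) = 0 at y ∈ {-1, 2, 4}.
The Hessian is diagonal: diag(V_xx, V_yy). Second derivatives: V_xx(-2)=240, V_xx(0)=-144, V_xx(3)=360; V_yy(-1)=180, V_yy(2)=-72, V_yy(4)=120.
Saddle points occur where the two diagonal entries have opposite signs: (-2, 2), (0, -1), (0, 4), (3, 2). Count: 4.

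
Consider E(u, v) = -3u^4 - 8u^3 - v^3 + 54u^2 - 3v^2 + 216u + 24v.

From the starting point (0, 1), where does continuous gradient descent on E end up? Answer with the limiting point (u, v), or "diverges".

(-2, -4)

E is separable, so gradient descent decouples: u follows -∂E/∂u, v follows -∂E/∂v.
∂E/∂u = -12(u - 3)(u + 2)(u + 3); at u=0 this is 216, so u decreases.
∂E/∂v = -3(v - 2)(v + 4); at v=1 this is 15, so v decreases.
u converges to its nearest critical value -2 (a local min of the u-part); v converges to -4. The iterate converges to (-2, -4).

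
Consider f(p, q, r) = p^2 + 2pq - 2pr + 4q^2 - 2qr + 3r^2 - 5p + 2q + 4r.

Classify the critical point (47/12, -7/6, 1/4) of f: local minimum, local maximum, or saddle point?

The Hessian is constant: H = [[2, 2, -2], [2, 8, -2], [-2, -2, 6]].
Leading principal minors: Δ₁ = 2, Δ₂ = 12, Δ₃ = 48.
All leading minors are positive, so H is positive definite: a local minimum.

local minimum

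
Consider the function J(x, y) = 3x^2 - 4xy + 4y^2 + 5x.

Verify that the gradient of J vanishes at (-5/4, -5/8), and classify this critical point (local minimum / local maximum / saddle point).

local minimum

∇J = (6x - 4y + 5, -4x + 8y); substituting (-5/4, -5/8) gives ∇J = (0, 0), so (-5/4, -5/8) is indeed a critical point.
The Hessian of J is constant: H = [[6, -4], [-4, 8]].
det(H) = 6·8 − (-4)² = 32.
det(H) > 0 and tr(H) = 14 > 0, so H is positive definite and the point is a local minimum.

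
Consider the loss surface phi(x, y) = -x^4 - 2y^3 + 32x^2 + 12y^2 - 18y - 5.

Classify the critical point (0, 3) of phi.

saddle point

The mixed partial ∂²phi/∂x∂y is 0, so the Hessian at any point is diag(phi_xx, phi_yy) = diag(4(-3x^2 + 16), 12(-y + 2)).
At (0, 3): H = diag(64, -12).
The eigenvalues have opposite signs, so H is indefinite: a saddle point.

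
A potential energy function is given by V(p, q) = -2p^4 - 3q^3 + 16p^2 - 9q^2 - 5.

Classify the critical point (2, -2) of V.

The mixed partial ∂²V/∂p∂q is 0, so the Hessian at any point is diag(V_pp, V_qq) = diag(8(-3p^2 + 4), -18(q + 1)).
At (2, -2): H = diag(-64, 18).
The eigenvalues have opposite signs, so H is indefinite: a saddle point.

saddle point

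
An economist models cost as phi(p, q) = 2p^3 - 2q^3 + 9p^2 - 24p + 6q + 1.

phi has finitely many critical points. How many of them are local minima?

phi separates as a function of p plus a function of q, so ∇phi=0 decouples.
∂phi/∂p = 6(p - 1)(p + 4) = 0 at p ∈ {-4, 1}; ∂phi/∂q = -6(q - 1)(q + 1) = 0 at q ∈ {-1, 1}.
The Hessian is diagonal: diag(phi_pp, phi_qq). Second derivatives: phi_pp(-4)=-30, phi_pp(1)=30; phi_qq(-1)=12, phi_qq(1)=-12.
Local minima occur where both diagonal entries positive: (1, -1). Count: 1.

1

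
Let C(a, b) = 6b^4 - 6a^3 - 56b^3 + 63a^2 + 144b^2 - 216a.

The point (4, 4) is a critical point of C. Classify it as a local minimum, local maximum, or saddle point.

saddle point

The mixed partial ∂²C/∂a∂b is 0, so the Hessian at any point is diag(C_aa, C_bb) = diag(18(-2a + 7), 24(3b^2 - 14b + 12)).
At (4, 4): H = diag(-18, 96).
The eigenvalues have opposite signs, so H is indefinite: a saddle point.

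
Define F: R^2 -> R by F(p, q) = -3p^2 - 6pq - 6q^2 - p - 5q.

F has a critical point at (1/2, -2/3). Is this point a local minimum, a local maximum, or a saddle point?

local maximum

The Hessian of F is constant: H = [[-6, -6], [-6, -12]].
det(H) = (-6)·(-12) − (-6)² = 36.
det(H) > 0 and tr(H) = -18 < 0, so H is negative definite and the point is a local maximum.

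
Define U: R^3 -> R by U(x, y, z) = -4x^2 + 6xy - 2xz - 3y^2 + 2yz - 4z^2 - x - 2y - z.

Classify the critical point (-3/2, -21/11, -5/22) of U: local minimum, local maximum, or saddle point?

local maximum

The Hessian is constant: H = [[-8, 6, -2], [6, -6, 2], [-2, 2, -8]].
Leading principal minors: Δ₁ = -8, Δ₂ = 12, Δ₃ = -88.
The minors alternate sign starting negative (−, +, −), so H is negative definite: a local maximum.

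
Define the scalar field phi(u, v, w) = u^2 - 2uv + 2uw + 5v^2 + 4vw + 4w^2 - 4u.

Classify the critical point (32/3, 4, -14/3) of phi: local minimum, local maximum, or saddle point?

local minimum

The Hessian is constant: H = [[2, -2, 2], [-2, 10, 4], [2, 4, 8]].
Leading principal minors: Δ₁ = 2, Δ₂ = 16, Δ₃ = 24.
All leading minors are positive, so H is positive definite: a local minimum.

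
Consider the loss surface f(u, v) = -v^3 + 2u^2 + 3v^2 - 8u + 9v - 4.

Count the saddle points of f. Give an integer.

1

f separates as a function of u plus a function of v, so ∇f=0 decouples.
∂f/∂u = 4(u - 2) = 0 at u ∈ {2}; ∂f/∂v = -3(v - 3)(v + 1) = 0 at v ∈ {-1, 3}.
The Hessian is diagonal: diag(f_uu, f_vv). Second derivatives: f_uu(2)=4; f_vv(-1)=12, f_vv(3)=-12.
Saddle points occur where the two diagonal entries have opposite signs: (2, 3). Count: 1.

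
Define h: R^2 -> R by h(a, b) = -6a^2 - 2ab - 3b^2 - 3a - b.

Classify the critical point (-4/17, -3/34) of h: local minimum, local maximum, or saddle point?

The Hessian of h is constant: H = [[-12, -2], [-2, -6]].
det(H) = (-12)·(-6) − (-2)² = 68.
det(H) > 0 and tr(H) = -18 < 0, so H is negative definite and the point is a local maximum.

local maximum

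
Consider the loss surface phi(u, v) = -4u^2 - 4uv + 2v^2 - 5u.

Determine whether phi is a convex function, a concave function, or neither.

neither

phi is quadratic, so its Hessian is the constant matrix H = [[-8, -4], [-4, 4]].
det(H) = -48, tr(H) = -4.
det(H) < 0, so H is indefinite: neither convex nor concave.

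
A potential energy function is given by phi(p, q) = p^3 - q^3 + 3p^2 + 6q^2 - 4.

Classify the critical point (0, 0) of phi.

local minimum

The mixed partial ∂²phi/∂p∂q is 0, so the Hessian at any point is diag(phi_pp, phi_qq) = diag(6(p + 1), 6(-q + 2)).
At (0, 0): H = diag(6, 12).
Both eigenvalues are positive, so H is positive definite: a local minimum.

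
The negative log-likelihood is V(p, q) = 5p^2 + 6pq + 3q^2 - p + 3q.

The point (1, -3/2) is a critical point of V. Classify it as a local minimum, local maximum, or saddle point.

The Hessian of V is constant: H = [[10, 6], [6, 6]].
det(H) = 10·6 − 6² = 24.
det(H) > 0 and tr(H) = 16 > 0, so H is positive definite and the point is a local minimum.

local minimum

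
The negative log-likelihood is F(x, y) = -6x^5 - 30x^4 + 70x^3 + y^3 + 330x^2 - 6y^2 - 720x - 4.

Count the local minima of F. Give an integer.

F separates as a function of x plus a function of y, so ∇F=0 decouples.
∂F/∂x = -30(x - 2)(x - 1)(x + 3)(x + 4) = 0 at x ∈ {-4, -3, 1, 2}; ∂F/∂y = 3y(y - 4) = 0 at y ∈ {0, 4}.
The Hessian is diagonal: diag(F_xx, F_yy). Second derivatives: F_xx(-4)=900, F_xx(-3)=-600, F_xx(1)=600, F_xx(2)=-900; F_yy(0)=-12, F_yy(4)=12.
Local minima occur where both diagonal entries positive: (-4, 4), (1, 4). Count: 2.

2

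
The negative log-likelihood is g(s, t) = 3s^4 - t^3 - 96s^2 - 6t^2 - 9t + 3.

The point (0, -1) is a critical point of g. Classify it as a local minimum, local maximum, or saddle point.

local maximum

The mixed partial ∂²g/∂s∂t is 0, so the Hessian at any point is diag(g_ss, g_tt) = diag(12(3s^2 - 16), -6(t + 2)).
At (0, -1): H = diag(-192, -6).
Both eigenvalues are negative, so H is negative definite: a local maximum.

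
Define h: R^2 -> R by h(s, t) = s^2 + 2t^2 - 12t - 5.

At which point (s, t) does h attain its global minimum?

h(s,t) separates as P(s) + Q(t) − 5, so its minimum is min P + min Q − 5.
P'(s) = 2s vanishes at s ∈ {0}; Q'(t) = 4(t - 3) vanishes at t ∈ {3}.
Local minima of P (where P''>0): P(0)=0. Local minima of Q: Q(3)=-18.
So the global minimum of h is P(0) + Q(3) − 5 = 0 − 18 − 5 = -23, attained at (0, 3).

(0, 3)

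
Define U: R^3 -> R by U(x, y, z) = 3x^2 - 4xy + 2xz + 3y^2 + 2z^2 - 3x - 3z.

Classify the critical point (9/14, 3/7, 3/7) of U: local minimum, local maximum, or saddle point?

local minimum

The Hessian is constant: H = [[6, -4, 2], [-4, 6, 0], [2, 0, 4]].
Leading principal minors: Δ₁ = 6, Δ₂ = 20, Δ₃ = 56.
All leading minors are positive, so H is positive definite: a local minimum.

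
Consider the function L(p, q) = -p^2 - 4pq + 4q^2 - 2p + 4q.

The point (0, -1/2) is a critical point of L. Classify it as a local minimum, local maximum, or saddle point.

saddle point

The Hessian of L is constant: H = [[-2, -4], [-4, 8]].
det(H) = (-2)·8 − (-4)² = -32.
Since det(H) < 0, H is indefinite and the critical point is a saddle point.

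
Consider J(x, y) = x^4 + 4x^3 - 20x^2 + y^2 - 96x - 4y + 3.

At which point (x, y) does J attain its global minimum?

J(x,y) separates as P(x) + Q(y) + 3, so its minimum is min P + min Q + 3.
P'(x) = 4(x - 3)(x + 2)(x + 4) vanishes at x ∈ {-4, -2, 3}; Q'(y) = 2y - 4 vanishes at y ∈ {2}.
Local minima of P (where P''>0): P(-4)=64, P(3)=-279. Local minima of Q: Q(2)=-4.
So the global minimum of J is P(3) + Q(2) + 3 = -279 − 4 + 3 = -280, attained at (3, 2).

(3, 2)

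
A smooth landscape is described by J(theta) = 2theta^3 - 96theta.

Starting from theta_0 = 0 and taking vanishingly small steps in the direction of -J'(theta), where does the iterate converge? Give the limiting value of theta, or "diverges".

4

J'(theta) = 6(theta - 4)(theta + 4), so J'(0) = -96.
Gradient descent moves in the -J' direction, i.e. theta is increasing.
The nearest critical point in that direction is theta = 4, where J'' = 48 > 0 (a local minimum). The iterate converges there.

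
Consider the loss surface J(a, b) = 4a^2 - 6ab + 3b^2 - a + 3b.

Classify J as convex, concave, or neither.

J is quadratic, so its Hessian is the constant matrix H = [[8, -6], [-6, 6]].
det(H) = 12, tr(H) = 14.
det(H) > 0 and tr(H) > 0, so H is positive definite everywhere: convex.

convex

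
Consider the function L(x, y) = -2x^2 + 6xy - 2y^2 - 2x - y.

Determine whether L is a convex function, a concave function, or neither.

L is quadratic, so its Hessian is the constant matrix H = [[-4, 6], [6, -4]].
det(H) = -20, tr(H) = -8.
det(H) < 0, so H is indefinite: neither convex nor concave.

neither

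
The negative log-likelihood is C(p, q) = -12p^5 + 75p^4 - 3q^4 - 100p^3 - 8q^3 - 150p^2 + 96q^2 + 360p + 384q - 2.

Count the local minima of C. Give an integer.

2

C separates as a function of p plus a function of q, so ∇C=0 decouples.
∂C/∂p = -60(p - 3)(p - 2)(p - 1)(p + 1) = 0 at p ∈ {-1, 1, 2, 3}; ∂C/∂q = -12(q - 4)(q + 2)(q + 4) = 0 at q ∈ {-4, -2, 4}.
The Hessian is diagonal: diag(C_pp, C_qq). Second derivatives: C_pp(-1)=1440, C_pp(1)=-240, C_pp(2)=180, C_pp(3)=-480; C_qq(-4)=-192, C_qq(-2)=144, C_qq(4)=-576.
Local minima occur where both diagonal entries positive: (-1, -2), (2, -2). Count: 2.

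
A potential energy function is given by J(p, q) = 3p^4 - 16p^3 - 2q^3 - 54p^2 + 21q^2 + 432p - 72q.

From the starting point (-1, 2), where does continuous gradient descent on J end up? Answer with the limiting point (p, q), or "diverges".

(-3, 3)

J is separable, so gradient descent decouples: p follows -∂J/∂p, q follows -∂J/∂q.
∂J/∂p = 12(p - 4)(p - 3)(p + 3); at p=-1 this is 480, so p decreases.
∂J/∂q = -6(q - 4)(q - 3); at q=2 this is -12, so q increases.
p converges to its nearest critical value -3 (a local min of the p-part); q converges to 3. The iterate converges to (-3, 3).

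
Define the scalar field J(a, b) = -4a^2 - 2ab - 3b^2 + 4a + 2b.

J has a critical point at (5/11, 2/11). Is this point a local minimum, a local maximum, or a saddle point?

The Hessian of J is constant: H = [[-8, -2], [-2, -6]].
det(H) = (-8)·(-6) − (-2)² = 44.
det(H) > 0 and tr(H) = -14 < 0, so H is negative definite and the point is a local maximum.

local maximum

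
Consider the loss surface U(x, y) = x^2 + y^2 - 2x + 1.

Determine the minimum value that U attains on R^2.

0

U(x,y) separates as P(x) + Q(y) + 1, so its minimum is min P + min Q + 1.
P'(x) = 2x - 2 vanishes at x ∈ {1}; Q'(y) = 2y vanishes at y ∈ {0}.
Local minima of P (where P''>0): P(1)=-1. Local minima of Q: Q(0)=0.
So the global minimum of U is P(1) + Q(0) + 1 = -1 + 0 + 1 = 0, attained at (1, 0).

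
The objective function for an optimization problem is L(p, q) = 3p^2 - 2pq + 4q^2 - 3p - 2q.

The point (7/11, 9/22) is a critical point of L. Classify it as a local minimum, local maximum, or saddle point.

The Hessian of L is constant: H = [[6, -2], [-2, 8]].
det(H) = 6·8 − (-2)² = 44.
det(H) > 0 and tr(H) = 14 > 0, so H is positive definite and the point is a local minimum.

local minimum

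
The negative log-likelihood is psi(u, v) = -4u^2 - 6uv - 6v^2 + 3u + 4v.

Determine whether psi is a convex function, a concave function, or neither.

concave

psi is quadratic, so its Hessian is the constant matrix H = [[-8, -6], [-6, -12]].
det(H) = 60, tr(H) = -20.
det(H) > 0 and tr(H) < 0, so H is negative definite everywhere: concave.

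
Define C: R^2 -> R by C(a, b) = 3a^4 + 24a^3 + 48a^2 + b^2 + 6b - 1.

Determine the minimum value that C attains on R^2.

C(a,b) separates as P(a) + Q(b) − 1, so its minimum is min P + min Q − 1.
P'(a) = 12a(a + 2)(a + 4) vanishes at a ∈ {-4, -2, 0}; Q'(b) = 2b + 6 vanishes at b ∈ {-3}.
Local minima of P (where P''>0): P(-4)=0, P(0)=0. Local minima of Q: Q(-3)=-9.
So the global minimum of C is P(-4) + Q(-3) − 1 = 0 − 9 − 1 = -10, attained at (-4, -3).

-10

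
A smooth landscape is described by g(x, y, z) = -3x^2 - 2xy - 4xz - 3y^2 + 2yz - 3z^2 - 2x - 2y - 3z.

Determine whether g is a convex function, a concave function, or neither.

g is quadratic, so its Hessian is the constant matrix H = [[-6, -2, -4], [-2, -6, 2], [-4, 2, -6]].
Leading principal minors: -6, 32, -40.
Signs alternate −, +, − ⇒ H ≺ 0 ⇒ concave.

concave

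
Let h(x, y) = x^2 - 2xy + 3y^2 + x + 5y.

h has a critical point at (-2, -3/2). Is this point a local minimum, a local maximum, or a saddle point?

local minimum

The Hessian of h is constant: H = [[2, -2], [-2, 6]].
det(H) = 2·6 − (-2)² = 8.
det(H) > 0 and tr(H) = 8 > 0, so H is positive definite and the point is a local minimum.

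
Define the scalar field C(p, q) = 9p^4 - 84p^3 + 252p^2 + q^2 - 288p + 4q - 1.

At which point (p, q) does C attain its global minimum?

(4, -2)

C(p,q) separates as A(p) + B(q) − 1, so its minimum is min A + min B − 1.
A'(p) = 36(p - 4)(p - 2)(p - 1) vanishes at p ∈ {1, 2, 4}; B'(q) = 2q + 4 vanishes at q ∈ {-2}.
Local minima of A (where A''>0): A(1)=-111, A(4)=-192. Local minima of B: B(-2)=-4.
So the global minimum of C is A(4) + B(-2) − 1 = -192 − 4 − 1 = -197, attained at (4, -2).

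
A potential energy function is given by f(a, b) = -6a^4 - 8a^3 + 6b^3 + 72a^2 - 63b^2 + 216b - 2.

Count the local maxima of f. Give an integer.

f separates as a function of a plus a function of b, so ∇f=0 decouples.
∂f/∂a = -24a(a - 2)(a + 3) = 0 at a ∈ {-3, 0, 2}; ∂f/∂b = 18(b - 4)(b - 3) = 0 at b ∈ {3, 4}.
The Hessian is diagonal: diag(f_aa, f_bb). Second derivatives: f_aa(-3)=-360, f_aa(0)=144, f_aa(2)=-240; f_bb(3)=-18, f_bb(4)=18.
Local maxima occur where both diagonal entries negative: (-3, 3), (2, 3). Count: 2.

2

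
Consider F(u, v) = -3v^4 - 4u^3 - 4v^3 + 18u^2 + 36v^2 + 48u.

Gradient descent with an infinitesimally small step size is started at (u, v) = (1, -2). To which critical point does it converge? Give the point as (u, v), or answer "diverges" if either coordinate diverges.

F is separable, so gradient descent decouples: u follows -∂F/∂u, v follows -∂F/∂v.
∂F/∂u = -12(u - 4)(u + 1); at u=1 this is 72, so u decreases.
∂F/∂v = -12v(v - 2)(v + 3); at v=-2 this is -96, so v increases.
u converges to its nearest critical value -1 (a local min of the u-part); v converges to 0. The iterate converges to (-1, 0).

(-1, 0)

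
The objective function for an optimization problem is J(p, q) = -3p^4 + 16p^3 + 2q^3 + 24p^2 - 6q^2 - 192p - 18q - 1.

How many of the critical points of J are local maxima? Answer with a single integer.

J separates as a function of p plus a function of q, so ∇J=0 decouples.
∂J/∂p = -12(p - 4)(p - 2)(p + 2) = 0 at p ∈ {-2, 2, 4}; ∂J/∂q = 6(q - 3)(q + 1) = 0 at q ∈ {-1, 3}.
The Hessian is diagonal: diag(J_pp, J_qq). Second derivatives: J_pp(-2)=-288, J_pp(2)=96, J_pp(4)=-144; J_qq(-1)=-24, J_qq(3)=24.
Local maxima occur where both diagonal entries negative: (-2, -1), (4, -1). Count: 2.

2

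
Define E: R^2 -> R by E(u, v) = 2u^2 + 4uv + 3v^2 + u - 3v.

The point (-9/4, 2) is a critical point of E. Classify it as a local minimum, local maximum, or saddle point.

The Hessian of E is constant: H = [[4, 4], [4, 6]].
det(H) = 4·6 − 4² = 8.
det(H) > 0 and tr(H) = 10 > 0, so H is positive definite and the point is a local minimum.

local minimum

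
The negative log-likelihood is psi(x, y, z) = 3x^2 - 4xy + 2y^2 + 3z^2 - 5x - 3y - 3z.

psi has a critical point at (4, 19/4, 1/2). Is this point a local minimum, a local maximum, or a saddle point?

local minimum

The Hessian is constant: H = [[6, -4, 0], [-4, 4, 0], [0, 0, 6]].
Leading principal minors: Δ₁ = 6, Δ₂ = 8, Δ₃ = 48.
All leading minors are positive, so H is positive definite: a local minimum.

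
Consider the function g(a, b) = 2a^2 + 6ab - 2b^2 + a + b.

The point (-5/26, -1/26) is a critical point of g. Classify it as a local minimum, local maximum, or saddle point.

The Hessian of g is constant: H = [[4, 6], [6, -4]].
det(H) = 4·(-4) − 6² = -52.
Since det(H) < 0, H is indefinite and the critical point is a saddle point.

saddle point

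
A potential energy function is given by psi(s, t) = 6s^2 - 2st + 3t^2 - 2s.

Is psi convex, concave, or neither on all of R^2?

psi is quadratic, so its Hessian is the constant matrix H = [[12, -2], [-2, 6]].
det(H) = 68, tr(H) = 18.
det(H) > 0 and tr(H) > 0, so H is positive definite everywhere: convex.

convex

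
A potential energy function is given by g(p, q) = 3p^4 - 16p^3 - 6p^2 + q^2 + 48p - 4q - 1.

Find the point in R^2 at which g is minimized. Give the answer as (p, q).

(4, 2)

g(p,q) separates as A(p) + B(q) − 1, so its minimum is min A + min B − 1.
A'(p) = 12(p - 4)(p - 1)(p + 1) vanishes at p ∈ {-1, 1, 4}; B'(q) = 2q - 4 vanishes at q ∈ {2}.
Local minima of A (where A''>0): A(-1)=-35, A(4)=-160. Local minima of B: B(2)=-4.
So the global minimum of g is A(4) + B(2) − 1 = -160 − 4 − 1 = -165, attained at (4, 2).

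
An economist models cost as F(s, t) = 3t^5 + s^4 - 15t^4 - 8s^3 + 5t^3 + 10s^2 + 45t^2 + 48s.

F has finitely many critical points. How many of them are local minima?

4

F separates as a function of s plus a function of t, so ∇F=0 decouples.
∂F/∂s = 4(s - 4)(s - 3)(s + 1) = 0 at s ∈ {-1, 3, 4}; ∂F/∂t = 15t(t - 3)(t - 2)(t + 1) = 0 at t ∈ {-1, 0, 2, 3}.
The Hessian is diagonal: diag(F_ss, F_tt). Second derivatives: F_ss(-1)=80, F_ss(3)=-16, F_ss(4)=20; F_tt(-1)=-180, F_tt(0)=90, F_tt(2)=-90, F_tt(3)=180.
Local minima occur where both diagonal entries positive: (-1, 0), (-1, 3), (4, 0), (4, 3). Count: 4.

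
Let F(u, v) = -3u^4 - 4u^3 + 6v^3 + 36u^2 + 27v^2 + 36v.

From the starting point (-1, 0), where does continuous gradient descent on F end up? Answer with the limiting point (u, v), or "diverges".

(0, -1)

F is separable, so gradient descent decouples: u follows -∂F/∂u, v follows -∂F/∂v.
∂F/∂u = -12u(u - 2)(u + 3); at u=-1 this is -72, so u increases.
∂F/∂v = 18(v + 1)(v + 2); at v=0 this is 36, so v decreases.
u converges to its nearest critical value 0 (a local min of the u-part); v converges to -1. The iterate converges to (0, -1).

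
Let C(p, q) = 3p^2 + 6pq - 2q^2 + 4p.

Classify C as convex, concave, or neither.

C is quadratic, so its Hessian is the constant matrix H = [[6, 6], [6, -4]].
det(H) = -60, tr(H) = 2.
det(H) < 0, so H is indefinite: neither convex nor concave.

neither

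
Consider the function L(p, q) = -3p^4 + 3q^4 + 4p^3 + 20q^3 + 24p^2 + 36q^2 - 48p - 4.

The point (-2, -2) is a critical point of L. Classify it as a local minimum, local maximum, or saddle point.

The mixed partial ∂²L/∂p∂q is 0, so the Hessian at any point is diag(L_pp, L_qq) = diag(12(-3p^2 + 2p + 4), 12(3q^2 + 10q + 6)).
At (-2, -2): H = diag(-144, -24).
Both eigenvalues are negative, so H is negative definite: a local maximum.

local maximum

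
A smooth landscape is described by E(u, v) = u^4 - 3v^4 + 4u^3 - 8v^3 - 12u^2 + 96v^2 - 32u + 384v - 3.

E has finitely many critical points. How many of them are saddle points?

E separates as a function of u plus a function of v, so ∇E=0 decouples.
∂E/∂u = 4(u - 2)(u + 1)(u + 4) = 0 at u ∈ {-4, -1, 2}; ∂E/∂v = -12(v - 4)(v + 2)(v + 4) = 0 at v ∈ {-4, -2, 4}.
The Hessian is diagonal: diag(E_uu, E_vv). Second derivatives: E_uu(-4)=72, E_uu(-1)=-36, E_uu(2)=72; E_vv(-4)=-192, E_vv(-2)=144, E_vv(4)=-576.
Saddle points occur where the two diagonal entries have opposite signs: (-4, -4), (-4, 4), (-1, -2), (2, -4), (2, 4). Count: 5.

5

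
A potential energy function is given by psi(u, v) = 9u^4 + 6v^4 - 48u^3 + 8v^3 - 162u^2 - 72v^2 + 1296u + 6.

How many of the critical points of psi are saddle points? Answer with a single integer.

4

psi separates as a function of u plus a function of v, so ∇psi=0 decouples.
∂psi/∂u = 36(u - 4)(u - 3)(u + 3) = 0 at u ∈ {-3, 3, 4}; ∂psi/∂v = 24v(v - 2)(v + 3) = 0 at v ∈ {-3, 0, 2}.
The Hessian is diagonal: diag(psi_uu, psi_vv). Second derivatives: psi_uu(-3)=1512, psi_uu(3)=-216, psi_uu(4)=252; psi_vv(-3)=360, psi_vv(0)=-144, psi_vv(2)=240.
Saddle points occur where the two diagonal entries have opposite signs: (-3, 0), (3, -3), (3, 2), (4, 0). Count: 4.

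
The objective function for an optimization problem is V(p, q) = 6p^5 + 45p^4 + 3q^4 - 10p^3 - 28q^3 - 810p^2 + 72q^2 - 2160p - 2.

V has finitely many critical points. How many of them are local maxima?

2

V separates as a function of p plus a function of q, so ∇V=0 decouples.
∂V/∂p = 30(p - 3)(p + 2)(p + 3)(p + 4) = 0 at p ∈ {-4, -3, -2, 3}; ∂V/∂q = 12q(q - 4)(q - 3) = 0 at q ∈ {0, 3, 4}.
The Hessian is diagonal: diag(V_pp, V_qq). Second derivatives: V_pp(-4)=-420, V_pp(-3)=180, V_pp(-2)=-300, V_pp(3)=6300; V_qq(0)=144, V_qq(3)=-36, V_qq(4)=48.
Local maxima occur where both diagonal entries negative: (-4, 3), (-2, 3). Count: 2.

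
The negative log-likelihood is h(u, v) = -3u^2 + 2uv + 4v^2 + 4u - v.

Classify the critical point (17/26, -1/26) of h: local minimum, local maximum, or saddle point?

saddle point

The Hessian of h is constant: H = [[-6, 2], [2, 8]].
det(H) = (-6)·8 − 2² = -52.
Since det(H) < 0, H is indefinite and the critical point is a saddle point.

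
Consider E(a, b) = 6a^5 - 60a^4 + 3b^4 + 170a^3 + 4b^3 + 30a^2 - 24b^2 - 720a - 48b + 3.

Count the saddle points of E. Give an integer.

E separates as a function of a plus a function of b, so ∇E=0 decouples.
∂E/∂a = 30(a - 4)(a - 3)(a - 2)(a + 1) = 0 at a ∈ {-1, 2, 3, 4}; ∂E/∂b = 12(b - 2)(b + 1)(b + 2) = 0 at b ∈ {-2, -1, 2}.
The Hessian is diagonal: diag(E_aa, E_bb). Second derivatives: E_aa(-1)=-1800, E_aa(2)=180, E_aa(3)=-120, E_aa(4)=300; E_bb(-2)=48, E_bb(-1)=-36, E_bb(2)=144.
Saddle points occur where the two diagonal entries have opposite signs: (-1, -2), (-1, 2), (2, -1), (3, -2), (3, 2), (4, -1). Count: 6.

6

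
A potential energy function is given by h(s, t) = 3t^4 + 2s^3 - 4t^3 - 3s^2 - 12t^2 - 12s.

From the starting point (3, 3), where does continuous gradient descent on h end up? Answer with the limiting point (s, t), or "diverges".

h is separable, so gradient descent decouples: s follows -∂h/∂s, t follows -∂h/∂t.
∂h/∂s = 6(s - 2)(s + 1); at s=3 this is 24, so s decreases.
∂h/∂t = 12t(t - 2)(t + 1); at t=3 this is 144, so t decreases.
s converges to its nearest critical value 2 (a local min of the s-part); t converges to 2. The iterate converges to (2, 2).

(2, 2)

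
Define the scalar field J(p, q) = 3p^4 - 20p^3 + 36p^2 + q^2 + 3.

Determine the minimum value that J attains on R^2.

3

J(p,q) separates as A(p) + B(q) + 3, so its minimum is min A + min B + 3.
A'(p) = 12p(p - 3)(p - 2) vanishes at p ∈ {0, 2, 3}; B'(q) = 2q vanishes at q ∈ {0}.
Local minima of A (where A''>0): A(0)=0, A(3)=27. Local minima of B: B(0)=0.
So the global minimum of J is A(0) + B(0) + 3 = 0 + 0 + 3 = 3, attained at (0, 0).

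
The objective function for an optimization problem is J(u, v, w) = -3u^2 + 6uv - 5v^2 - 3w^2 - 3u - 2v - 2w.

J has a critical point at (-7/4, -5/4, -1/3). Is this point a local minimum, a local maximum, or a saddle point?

local maximum

The Hessian is constant: H = [[-6, 6, 0], [6, -10, 0], [0, 0, -6]].
Leading principal minors: Δ₁ = -6, Δ₂ = 24, Δ₃ = -144.
The minors alternate sign starting negative (−, +, −), so H is negative definite: a local maximum.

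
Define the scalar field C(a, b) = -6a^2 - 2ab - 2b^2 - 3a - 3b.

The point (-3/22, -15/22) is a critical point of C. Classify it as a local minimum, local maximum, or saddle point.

The Hessian of C is constant: H = [[-12, -2], [-2, -4]].
det(H) = (-12)·(-4) − (-2)² = 44.
det(H) > 0 and tr(H) = -16 < 0, so H is negative definite and the point is a local maximum.

local maximum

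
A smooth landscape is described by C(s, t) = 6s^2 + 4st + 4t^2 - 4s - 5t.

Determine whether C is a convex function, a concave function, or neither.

convex

C is quadratic, so its Hessian is the constant matrix H = [[12, 4], [4, 8]].
det(H) = 80, tr(H) = 20.
det(H) > 0 and tr(H) > 0, so H is positive definite everywhere: convex.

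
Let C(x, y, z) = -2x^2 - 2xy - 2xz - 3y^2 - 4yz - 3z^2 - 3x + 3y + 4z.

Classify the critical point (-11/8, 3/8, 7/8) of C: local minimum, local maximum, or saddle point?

The Hessian is constant: H = [[-4, -2, -2], [-2, -6, -4], [-2, -4, -6]].
Leading principal minors: Δ₁ = -4, Δ₂ = 20, Δ₃ = -64.
The minors alternate sign starting negative (−, +, −), so H is negative definite: a local maximum.

local maximum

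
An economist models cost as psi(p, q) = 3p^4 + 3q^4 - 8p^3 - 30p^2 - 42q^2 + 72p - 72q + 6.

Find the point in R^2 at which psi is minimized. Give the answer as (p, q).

psi(p,q) separates as A(p) + B(q) + 6, so its minimum is min A + min B + 6.
A'(p) = 12(p - 3)(p - 1)(p + 2) vanishes at p ∈ {-2, 1, 3}; B'(q) = 12(q - 3)(q + 1)(q + 2) vanishes at q ∈ {-2, -1, 3}.
Local minima of A (where A''>0): A(-2)=-152, A(3)=-27. Local minima of B: B(-2)=24, B(3)=-351.
So the global minimum of psi is A(-2) + B(3) + 6 = -152 − 351 + 6 = -497, attained at (-2, 3).

(-2, 3)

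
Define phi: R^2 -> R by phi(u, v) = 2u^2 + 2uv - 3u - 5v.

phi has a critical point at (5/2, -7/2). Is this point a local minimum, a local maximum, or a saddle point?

The Hessian of phi is constant: H = [[4, 2], [2, 0]].
det(H) = 4·0 − 2² = -4.
Since det(H) < 0, H is indefinite and the critical point is a saddle point.

saddle point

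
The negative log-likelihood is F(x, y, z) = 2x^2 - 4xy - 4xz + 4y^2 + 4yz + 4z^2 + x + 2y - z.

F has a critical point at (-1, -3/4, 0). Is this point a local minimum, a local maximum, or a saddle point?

The Hessian is constant: H = [[4, -4, -4], [-4, 8, 4], [-4, 4, 8]].
Leading principal minors: Δ₁ = 4, Δ₂ = 16, Δ₃ = 64.
All leading minors are positive, so H is positive definite: a local minimum.

local minimum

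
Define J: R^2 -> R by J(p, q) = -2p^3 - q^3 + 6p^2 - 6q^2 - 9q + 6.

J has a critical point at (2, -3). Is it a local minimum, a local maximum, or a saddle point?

The mixed partial ∂²J/∂p∂q is 0, so the Hessian at any point is diag(J_pp, J_qq) = diag(12(-p + 1), -6(q + 2)).
At (2, -3): H = diag(-12, 6).
The eigenvalues have opposite signs, so H is indefinite: a saddle point.

saddle point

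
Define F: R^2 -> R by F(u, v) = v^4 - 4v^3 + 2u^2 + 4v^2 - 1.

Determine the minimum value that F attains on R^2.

F(u,v) separates as P(u) + Q(v) − 1, so its minimum is min P + min Q − 1.
P'(u) = 4u vanishes at u ∈ {0}; Q'(v) = 4v(v - 2)(v - 1) vanishes at v ∈ {0, 1, 2}.
Local minima of P (where P''>0): P(0)=0. Local minima of Q: Q(0)=0, Q(2)=0.
So the global minimum of F is P(0) + Q(0) − 1 = 0 + 0 − 1 = -1, attained at (0, 0).

-1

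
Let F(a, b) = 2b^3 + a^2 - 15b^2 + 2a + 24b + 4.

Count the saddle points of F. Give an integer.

F separates as a function of a plus a function of b, so ∇F=0 decouples.
∂F/∂a = 2(a + 1) = 0 at a ∈ {-1}; ∂F/∂b = 6(b - 4)(b - 1) = 0 at b ∈ {1, 4}.
The Hessian is diagonal: diag(F_aa, F_bb). Second derivatives: F_aa(-1)=2; F_bb(1)=-18, F_bb(4)=18.
Saddle points occur where the two diagonal entries have opposite signs: (-1, 1). Count: 1.

1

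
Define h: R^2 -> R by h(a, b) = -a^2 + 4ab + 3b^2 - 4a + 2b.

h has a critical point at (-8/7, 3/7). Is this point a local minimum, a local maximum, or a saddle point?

saddle point

The Hessian of h is constant: H = [[-2, 4], [4, 6]].
det(H) = (-2)·6 − 4² = -28.
Since det(H) < 0, H is indefinite and the critical point is a saddle point.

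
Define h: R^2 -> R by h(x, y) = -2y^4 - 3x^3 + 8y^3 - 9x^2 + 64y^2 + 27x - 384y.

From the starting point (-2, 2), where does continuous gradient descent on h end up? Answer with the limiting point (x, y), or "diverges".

(-3, 3)

h is separable, so gradient descent decouples: x follows -∂h/∂x, y follows -∂h/∂y.
∂h/∂x = -9(x - 1)(x + 3); at x=-2 this is 27, so x decreases.
∂h/∂y = -8(y - 4)(y - 3)(y + 4); at y=2 this is -96, so y increases.
x converges to its nearest critical value -3 (a local min of the x-part); y converges to 3. The iterate converges to (-3, 3).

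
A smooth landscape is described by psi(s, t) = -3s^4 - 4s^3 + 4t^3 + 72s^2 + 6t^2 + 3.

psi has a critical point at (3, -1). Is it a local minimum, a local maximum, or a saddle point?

local maximum

The mixed partial ∂²psi/∂s∂t is 0, so the Hessian at any point is diag(psi_ss, psi_tt) = diag(12(-3s^2 - 2s + 12), 12(2t + 1)).
At (3, -1): H = diag(-252, -12).
Both eigenvalues are negative, so H is negative definite: a local maximum.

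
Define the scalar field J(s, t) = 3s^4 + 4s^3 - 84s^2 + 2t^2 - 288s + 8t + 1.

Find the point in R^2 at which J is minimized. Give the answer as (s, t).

(4, -2)

J(s,t) separates as P(s) + Q(t) + 1, so its minimum is min P + min Q + 1.
P'(s) = 12(s - 4)(s + 2)(s + 3) vanishes at s ∈ {-3, -2, 4}; Q'(t) = 4(t + 2) vanishes at t ∈ {-2}.
Local minima of P (where P''>0): P(-3)=243, P(4)=-1472. Local minima of Q: Q(-2)=-8.
So the global minimum of J is P(4) + Q(-2) + 1 = -1472 − 8 + 1 = -1479, attained at (4, -2).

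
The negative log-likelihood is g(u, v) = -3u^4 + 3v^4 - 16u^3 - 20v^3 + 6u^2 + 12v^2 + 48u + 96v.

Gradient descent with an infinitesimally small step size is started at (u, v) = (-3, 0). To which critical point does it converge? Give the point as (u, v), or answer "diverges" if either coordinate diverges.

g is separable, so gradient descent decouples: u follows -∂g/∂u, v follows -∂g/∂v.
∂g/∂u = -12(u - 1)(u + 1)(u + 4); at u=-3 this is -96, so u increases.
∂g/∂v = 12(v - 4)(v - 2)(v + 1); at v=0 this is 96, so v decreases.
u converges to its nearest critical value -1 (a local min of the u-part); v converges to -1. The iterate converges to (-1, -1).

(-1, -1)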